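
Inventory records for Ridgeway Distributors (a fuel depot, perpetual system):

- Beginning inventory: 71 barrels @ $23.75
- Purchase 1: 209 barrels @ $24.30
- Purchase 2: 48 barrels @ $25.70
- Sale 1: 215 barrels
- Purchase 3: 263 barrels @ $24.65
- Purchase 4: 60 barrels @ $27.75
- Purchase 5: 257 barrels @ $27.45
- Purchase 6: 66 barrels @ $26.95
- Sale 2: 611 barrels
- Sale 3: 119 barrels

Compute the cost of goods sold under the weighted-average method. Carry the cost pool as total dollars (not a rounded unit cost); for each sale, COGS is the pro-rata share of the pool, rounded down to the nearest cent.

COGS = $24,225.73

After Beginning: 71 on hand, pool $1,686.25 (≈ $23.7500 each)
After Purchase 1: 280 on hand, pool $6,764.95 (≈ $24.1605 each)
After Purchase 2: 328 on hand, pool $7,998.55 (≈ $24.3858 each)
Sale 1, sell 215: 215/328 × $7,998.55 → $5,242.95
After Purchase 3: 376 on hand, pool $9,238.55 (≈ $24.5706 each)
After Purchase 4: 436 on hand, pool $10,903.55 (≈ $25.0081 each)
After Purchase 5: 693 on hand, pool $17,958.20 (≈ $25.9137 each)
After Purchase 6: 759 on hand, pool $19,736.90 (≈ $26.0038 each)
Sale 2, sell 611: 611/759 × $19,736.90 → $15,888.33
Sale 3, sell 119: 119/148 × $3,848.57 → $3,094.45
Total COGS = $5,242.95 + $15,888.33 + $3,094.45 = $24,225.73
Ending inventory (cost pool remaining) = $754.12
Check: goods available $24,979.85 = COGS $24,225.73 + ending $754.12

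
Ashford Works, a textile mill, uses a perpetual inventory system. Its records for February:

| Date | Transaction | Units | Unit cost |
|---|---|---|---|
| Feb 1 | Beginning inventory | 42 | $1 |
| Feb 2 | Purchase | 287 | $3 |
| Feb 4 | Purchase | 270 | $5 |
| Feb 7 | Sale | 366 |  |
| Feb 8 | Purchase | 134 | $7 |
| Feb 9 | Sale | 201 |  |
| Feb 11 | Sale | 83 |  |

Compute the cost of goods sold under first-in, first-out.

Feb 7, 366 sold [FIFO — oldest first]: 42 @ $1 + 287 @ $3 + 37 @ $5 = $1,088
Feb 9, 201 sold [FIFO — oldest first]: 201 @ $5 = $1,005
Feb 11, 83 sold [FIFO — oldest first]: 32 @ $5 + 51 @ $7 = $517
Total COGS = $1,088 + $1,005 + $517 = $2,610
Ending inventory: 83 @ $7 = $581

COGS = $2,610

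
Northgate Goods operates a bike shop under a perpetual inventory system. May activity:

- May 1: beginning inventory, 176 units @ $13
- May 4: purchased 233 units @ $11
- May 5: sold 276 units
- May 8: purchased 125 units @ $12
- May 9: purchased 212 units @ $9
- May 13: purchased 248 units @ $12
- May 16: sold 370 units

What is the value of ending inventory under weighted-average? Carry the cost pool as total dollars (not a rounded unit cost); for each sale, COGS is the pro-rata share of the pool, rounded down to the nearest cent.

Ending inventory = $3,858.77

After May 1: 176 on hand, pool $2,288.00 (≈ $13.0000 each)
After May 4: 409 on hand, pool $4,851.00 (≈ $11.8606 each)
May 5, sell 276: 276/409 × $4,851.00 → $3,273.53
After May 8: 258 on hand, pool $3,077.47 (≈ $11.9282 each)
After May 9: 470 on hand, pool $4,985.47 (≈ $10.6074 each)
After May 13: 718 on hand, pool $7,961.47 (≈ $11.0884 each)
May 16, sell 370: 370/718 × $7,961.47 → $4,102.70
Total COGS = $3,273.53 + $4,102.70 = $7,376.23
Ending inventory (cost pool remaining) = $3,858.77
Check: goods available $11,235.00 = COGS $7,376.23 + ending $3,858.77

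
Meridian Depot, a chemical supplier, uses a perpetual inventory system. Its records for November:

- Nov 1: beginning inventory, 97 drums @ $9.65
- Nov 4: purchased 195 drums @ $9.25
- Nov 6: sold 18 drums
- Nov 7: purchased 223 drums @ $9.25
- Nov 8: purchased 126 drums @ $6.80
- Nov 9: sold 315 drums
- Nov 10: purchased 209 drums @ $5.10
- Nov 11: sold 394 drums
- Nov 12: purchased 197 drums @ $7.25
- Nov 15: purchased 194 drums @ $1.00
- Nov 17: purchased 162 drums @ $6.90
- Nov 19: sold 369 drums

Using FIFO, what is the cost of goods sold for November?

Nov 6, 18 sold [FIFO — oldest first]: 18 @ $9.65 = $173.70
Nov 9, 315 sold [FIFO — oldest first]: 79 @ $9.65 + 195 @ $9.25 + 41 @ $9.25 = $2,945.35
Nov 11, 394 sold [FIFO — oldest first]: 182 @ $9.25 + 126 @ $6.80 + 86 @ $5.10 = $2,978.90
Nov 19, 369 sold [FIFO — oldest first]: 123 @ $5.10 + 197 @ $7.25 + 49 @ $1.00 = $2,104.55
Total COGS = $173.70 + $2,945.35 + $2,978.90 + $2,104.55 = $8,202.50
Ending inventory: 145 @ $1.00 + 162 @ $6.90 = $1,262.80

COGS = $8,202.50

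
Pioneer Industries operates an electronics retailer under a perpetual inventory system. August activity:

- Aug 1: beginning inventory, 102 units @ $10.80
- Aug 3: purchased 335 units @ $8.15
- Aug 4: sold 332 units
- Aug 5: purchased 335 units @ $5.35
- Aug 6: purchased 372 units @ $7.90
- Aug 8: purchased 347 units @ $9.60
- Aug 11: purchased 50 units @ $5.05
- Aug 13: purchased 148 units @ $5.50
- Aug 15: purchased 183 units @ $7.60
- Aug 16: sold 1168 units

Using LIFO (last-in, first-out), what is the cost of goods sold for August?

COGS = $11,796.90

Aug 4, 332 sold [LIFO — newest first]: 332 @ $8.15 = $2,705.80
Aug 16, 1168 sold [LIFO — newest first]: 183 @ $7.60 + 148 @ $5.50 + 50 @ $5.05 + 347 @ $9.60 + 372 @ $7.90 + 68 @ $5.35 = $9,091.10
Total COGS = $2,705.80 + $9,091.10 = $11,796.90
Ending inventory: 102 @ $10.80 + 3 @ $8.15 + 267 @ $5.35 = $2,554.50
Check: goods available $14,351.40 = COGS $11,796.90 + ending $2,554.50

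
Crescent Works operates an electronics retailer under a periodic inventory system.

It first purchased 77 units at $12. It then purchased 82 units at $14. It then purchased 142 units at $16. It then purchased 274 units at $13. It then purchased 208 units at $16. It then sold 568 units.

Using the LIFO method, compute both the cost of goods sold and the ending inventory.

Sale 1 (568) [LIFO — newest first]: 208 @ $16 + 274 @ $13 + 86 @ $16 = $8,266
Ending inventory: 77 @ $12 + 82 @ $14 + 56 @ $16 = $2,968

COGS = $8,266; ending inventory = $2,968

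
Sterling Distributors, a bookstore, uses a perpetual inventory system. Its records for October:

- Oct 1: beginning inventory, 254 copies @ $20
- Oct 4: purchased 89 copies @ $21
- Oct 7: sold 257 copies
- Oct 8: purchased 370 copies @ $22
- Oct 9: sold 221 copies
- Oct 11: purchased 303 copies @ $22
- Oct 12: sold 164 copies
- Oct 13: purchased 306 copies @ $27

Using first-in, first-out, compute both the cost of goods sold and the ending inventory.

COGS = $13,527; ending inventory = $16,490

Oct 7, 257 sold [FIFO — oldest first]: 254 @ $20 + 3 @ $21 = $5,143
Oct 9, 221 sold [FIFO — oldest first]: 86 @ $21 + 135 @ $22 = $4,776
Oct 12, 164 sold [FIFO — oldest first]: 164 @ $22 = $3,608
Total COGS = $5,143 + $4,776 + $3,608 = $13,527
Ending inventory: 71 @ $22 + 303 @ $22 + 306 @ $27 = $16,490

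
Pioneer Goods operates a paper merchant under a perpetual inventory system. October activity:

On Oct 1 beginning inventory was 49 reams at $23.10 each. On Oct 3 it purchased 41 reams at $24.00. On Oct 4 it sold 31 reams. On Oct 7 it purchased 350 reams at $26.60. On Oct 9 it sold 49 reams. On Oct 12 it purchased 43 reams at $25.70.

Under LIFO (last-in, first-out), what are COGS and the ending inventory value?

COGS = $2,047.40; ending inventory = $10,483.60

Oct 4, 31 sold [LIFO — newest first]: 31 @ $24.00 = $744.00
Oct 9, 49 sold [LIFO — newest first]: 49 @ $26.60 = $1,303.40
Total COGS = $744.00 + $1,303.40 = $2,047.40
Ending inventory: 49 @ $23.10 + 10 @ $24.00 + 301 @ $26.60 + 43 @ $25.70 = $10,483.60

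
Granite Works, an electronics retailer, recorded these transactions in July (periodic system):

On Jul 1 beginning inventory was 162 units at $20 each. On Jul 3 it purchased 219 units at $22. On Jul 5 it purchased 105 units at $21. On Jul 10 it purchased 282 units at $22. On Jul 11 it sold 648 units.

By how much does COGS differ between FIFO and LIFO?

FIFO COGS: 162 @ $20 + 219 @ $22 + 105 @ $21 + 162 @ $22 = $13,827
LIFO COGS: 282 @ $22 + 105 @ $21 + 219 @ $22 + 42 @ $20 = $14,067
Difference = |$13,827 − $14,067| = $240

$240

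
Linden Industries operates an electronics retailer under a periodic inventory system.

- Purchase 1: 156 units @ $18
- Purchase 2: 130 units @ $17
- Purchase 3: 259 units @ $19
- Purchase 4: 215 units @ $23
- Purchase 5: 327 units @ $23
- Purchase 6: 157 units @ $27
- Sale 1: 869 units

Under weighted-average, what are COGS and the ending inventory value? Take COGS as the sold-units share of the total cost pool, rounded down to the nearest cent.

Sale 1, sell 869: 869/1244 × $26,644.00 → $18,612.24
Ending inventory (cost pool remaining) = $8,031.76

COGS = $18,612.24; ending inventory = $8,031.76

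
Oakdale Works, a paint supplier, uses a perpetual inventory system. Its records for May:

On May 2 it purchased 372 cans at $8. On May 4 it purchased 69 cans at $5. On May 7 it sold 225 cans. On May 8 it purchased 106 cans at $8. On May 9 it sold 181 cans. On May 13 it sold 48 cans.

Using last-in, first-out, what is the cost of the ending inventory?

May 7, 225 sold [LIFO — newest first]: 69 @ $5 + 156 @ $8 = $1,593
May 9, 181 sold [LIFO — newest first]: 106 @ $8 + 75 @ $8 = $1,448
May 13, 48 sold [LIFO — newest first]: 48 @ $8 = $384
Total COGS = $1,593 + $1,448 + $384 = $3,425
Ending inventory: 93 @ $8 = $744

Ending inventory = $744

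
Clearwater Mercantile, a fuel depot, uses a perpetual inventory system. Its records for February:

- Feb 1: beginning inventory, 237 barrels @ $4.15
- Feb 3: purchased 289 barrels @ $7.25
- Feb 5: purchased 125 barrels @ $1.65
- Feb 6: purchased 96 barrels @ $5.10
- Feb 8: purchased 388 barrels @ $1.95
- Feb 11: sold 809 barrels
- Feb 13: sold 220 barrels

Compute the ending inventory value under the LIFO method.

Ending inventory = $439.90

Feb 11, 809 sold [LIFO — newest first]: 388 @ $1.95 + 96 @ $5.10 + 125 @ $1.65 + 200 @ $7.25 = $2,902.45
Feb 13, 220 sold [LIFO — newest first]: 89 @ $7.25 + 131 @ $4.15 = $1,188.90
Total COGS = $2,902.45 + $1,188.90 = $4,091.35
Ending inventory: 106 @ $4.15 = $439.90
Check: goods available $4,531.25 = COGS $4,091.35 + ending $439.90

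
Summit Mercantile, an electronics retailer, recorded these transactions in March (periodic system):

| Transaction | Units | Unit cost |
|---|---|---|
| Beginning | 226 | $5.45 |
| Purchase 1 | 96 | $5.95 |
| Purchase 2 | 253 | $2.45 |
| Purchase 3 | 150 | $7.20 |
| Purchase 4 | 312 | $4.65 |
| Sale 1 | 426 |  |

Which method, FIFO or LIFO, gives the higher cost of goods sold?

FIFO COGS: 226 @ $5.45 + 96 @ $5.95 + 104 @ $2.45 = $2,057.70
LIFO COGS: 312 @ $4.65 + 114 @ $7.20 = $2,271.60

LIFO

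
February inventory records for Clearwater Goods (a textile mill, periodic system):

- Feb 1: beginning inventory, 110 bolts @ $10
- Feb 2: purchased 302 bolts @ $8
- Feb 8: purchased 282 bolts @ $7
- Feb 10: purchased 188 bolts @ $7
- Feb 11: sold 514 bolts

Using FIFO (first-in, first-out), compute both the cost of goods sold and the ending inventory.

Feb 11, 514 sold [FIFO — oldest first]: 110 @ $10 + 302 @ $8 + 102 @ $7 = $4,230
Ending inventory: 180 @ $7 + 188 @ $7 = $2,576

COGS = $4,230; ending inventory = $2,576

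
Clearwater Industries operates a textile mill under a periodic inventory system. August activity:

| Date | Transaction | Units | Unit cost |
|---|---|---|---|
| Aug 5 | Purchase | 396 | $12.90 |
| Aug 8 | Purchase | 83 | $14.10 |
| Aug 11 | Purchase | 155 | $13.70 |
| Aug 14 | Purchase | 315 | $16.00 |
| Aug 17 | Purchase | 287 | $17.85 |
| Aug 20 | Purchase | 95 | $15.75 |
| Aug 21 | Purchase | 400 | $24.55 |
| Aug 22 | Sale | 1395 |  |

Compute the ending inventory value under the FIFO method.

Aug 22, 1395 sold [FIFO — oldest first]: 396 @ $12.90 + 83 @ $14.10 + 155 @ $13.70 + 315 @ $16.00 + 287 @ $17.85 + 95 @ $15.75 + 64 @ $24.55 = $21,632.60
Ending inventory: 336 @ $24.55 = $8,248.80

Ending inventory = $8,248.80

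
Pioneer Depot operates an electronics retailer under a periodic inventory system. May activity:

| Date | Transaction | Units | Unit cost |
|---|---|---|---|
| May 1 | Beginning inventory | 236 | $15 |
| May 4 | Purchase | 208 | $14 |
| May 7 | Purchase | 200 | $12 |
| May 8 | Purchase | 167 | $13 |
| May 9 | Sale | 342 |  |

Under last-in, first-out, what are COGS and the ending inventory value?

May 9, 342 sold [LIFO — newest first]: 167 @ $13 + 175 @ $12 = $4,271
Ending inventory: 236 @ $15 + 208 @ $14 + 25 @ $12 = $6,752
Check: goods available $11,023 = COGS $4,271 + ending $6,752

COGS = $4,271; ending inventory = $6,752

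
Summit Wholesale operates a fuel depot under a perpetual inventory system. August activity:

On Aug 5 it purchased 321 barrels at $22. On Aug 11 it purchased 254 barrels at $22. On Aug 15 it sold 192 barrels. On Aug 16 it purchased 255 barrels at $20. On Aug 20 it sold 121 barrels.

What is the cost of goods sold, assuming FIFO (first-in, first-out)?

COGS = $6,886

Aug 15, 192 sold [FIFO — oldest first]: 192 @ $22 = $4,224
Aug 20, 121 sold [FIFO — oldest first]: 121 @ $22 = $2,662
Total COGS = $4,224 + $2,662 = $6,886
Ending inventory: 8 @ $22 + 254 @ $22 + 255 @ $20 = $10,864
Check: goods available $17,750 = COGS $6,886 + ending $10,864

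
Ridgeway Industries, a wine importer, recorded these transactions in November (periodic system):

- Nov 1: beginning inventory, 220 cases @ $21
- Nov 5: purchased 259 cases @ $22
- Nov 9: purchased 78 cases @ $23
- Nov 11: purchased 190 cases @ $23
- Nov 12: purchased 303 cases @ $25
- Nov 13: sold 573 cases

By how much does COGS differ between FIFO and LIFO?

FIFO COGS: 220 @ $21 + 259 @ $22 + 78 @ $23 + 16 @ $23 = $12,480
LIFO COGS: 303 @ $25 + 190 @ $23 + 78 @ $23 + 2 @ $22 = $13,783
Difference = |$12,480 − $13,783| = $1,303

$1,303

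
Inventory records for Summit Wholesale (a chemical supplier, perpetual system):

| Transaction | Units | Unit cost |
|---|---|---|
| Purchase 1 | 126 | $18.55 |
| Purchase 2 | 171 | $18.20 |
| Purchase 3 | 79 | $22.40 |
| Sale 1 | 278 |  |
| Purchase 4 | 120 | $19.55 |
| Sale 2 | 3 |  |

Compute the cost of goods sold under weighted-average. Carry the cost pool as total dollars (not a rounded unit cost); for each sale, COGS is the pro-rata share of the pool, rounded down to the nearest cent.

COGS = $5,395.69

After Purchase 1: 126 on hand, pool $2,337.30 (≈ $18.5500 each)
After Purchase 2: 297 on hand, pool $5,449.50 (≈ $18.3485 each)
After Purchase 3: 376 on hand, pool $7,219.10 (≈ $19.1997 each)
Sale 1, sell 278: 278/376 × $7,219.10 → $5,337.52
After Purchase 4: 218 on hand, pool $4,227.58 (≈ $19.3926 each)
Sale 2, sell 3: 3/218 × $4,227.58 → $58.17
Total COGS = $5,337.52 + $58.17 = $5,395.69
Ending inventory (cost pool remaining) = $4,169.41
Check: goods available $9,565.10 = COGS $5,395.69 + ending $4,169.41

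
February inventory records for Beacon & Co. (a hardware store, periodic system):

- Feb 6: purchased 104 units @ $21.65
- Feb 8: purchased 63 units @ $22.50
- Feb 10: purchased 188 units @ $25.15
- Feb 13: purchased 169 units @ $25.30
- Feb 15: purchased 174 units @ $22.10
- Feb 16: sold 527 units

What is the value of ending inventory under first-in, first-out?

Feb 16, 527 sold [FIFO — oldest first]: 104 @ $21.65 + 63 @ $22.50 + 188 @ $25.15 + 169 @ $25.30 + 3 @ $22.10 = $12,739.30
Ending inventory: 171 @ $22.10 = $3,779.10

Ending inventory = $3,779.10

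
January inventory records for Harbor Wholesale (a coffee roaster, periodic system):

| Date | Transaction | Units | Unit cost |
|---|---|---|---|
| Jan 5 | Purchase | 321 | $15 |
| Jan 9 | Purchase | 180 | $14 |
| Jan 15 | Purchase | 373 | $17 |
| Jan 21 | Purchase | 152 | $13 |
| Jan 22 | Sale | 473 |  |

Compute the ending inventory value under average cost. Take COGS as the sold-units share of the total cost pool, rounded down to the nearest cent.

Jan 22, sell 473: 473/1026 × $15,652.00 → $7,215.78
Ending inventory (cost pool remaining) = $8,436.22

Ending inventory = $8,436.22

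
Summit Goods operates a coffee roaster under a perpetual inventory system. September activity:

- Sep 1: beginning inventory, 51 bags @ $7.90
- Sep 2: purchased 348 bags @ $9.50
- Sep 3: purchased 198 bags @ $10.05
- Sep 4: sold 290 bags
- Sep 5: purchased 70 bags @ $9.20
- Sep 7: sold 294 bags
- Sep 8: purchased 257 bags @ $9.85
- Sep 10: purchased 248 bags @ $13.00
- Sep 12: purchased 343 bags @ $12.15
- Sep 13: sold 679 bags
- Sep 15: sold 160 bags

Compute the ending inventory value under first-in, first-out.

Ending inventory = $1,117.80

Sep 4, 290 sold [FIFO — oldest first]: 51 @ $7.90 + 239 @ $9.50 = $2,673.40
Sep 7, 294 sold [FIFO — oldest first]: 109 @ $9.50 + 185 @ $10.05 = $2,894.75
Sep 13, 679 sold [FIFO — oldest first]: 13 @ $10.05 + 70 @ $9.20 + 257 @ $9.85 + 248 @ $13.00 + 91 @ $12.15 = $7,635.75
Sep 15, 160 sold [FIFO — oldest first]: 160 @ $12.15 = $1,944.00
Total COGS = $2,673.40 + $2,894.75 + $7,635.75 + $1,944.00 = $15,147.90
Ending inventory: 92 @ $12.15 = $1,117.80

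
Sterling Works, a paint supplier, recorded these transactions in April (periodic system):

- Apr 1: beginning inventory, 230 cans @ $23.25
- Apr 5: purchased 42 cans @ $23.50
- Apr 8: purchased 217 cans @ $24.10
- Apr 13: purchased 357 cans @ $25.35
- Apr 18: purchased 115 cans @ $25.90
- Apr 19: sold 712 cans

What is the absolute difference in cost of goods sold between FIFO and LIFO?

FIFO COGS: 230 @ $23.25 + 42 @ $23.50 + 217 @ $24.10 + 223 @ $25.35 = $17,217.25
LIFO COGS: 115 @ $25.90 + 357 @ $25.35 + 217 @ $24.10 + 23 @ $23.50 = $17,798.65
Difference = |$17,217.25 − $17,798.65| = $581.40

$581.40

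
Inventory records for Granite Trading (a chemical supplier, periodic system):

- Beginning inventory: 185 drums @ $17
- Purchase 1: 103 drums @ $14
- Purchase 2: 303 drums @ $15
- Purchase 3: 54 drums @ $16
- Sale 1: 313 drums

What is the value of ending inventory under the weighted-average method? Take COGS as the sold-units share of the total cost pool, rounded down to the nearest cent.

Ending inventory = $5,145.23

Sale 1, sell 313: 313/645 × $9,996.00 → $4,850.77
Ending inventory (cost pool remaining) = $5,145.23
Check: goods available $9,996.00 = COGS $4,850.77 + ending $5,145.23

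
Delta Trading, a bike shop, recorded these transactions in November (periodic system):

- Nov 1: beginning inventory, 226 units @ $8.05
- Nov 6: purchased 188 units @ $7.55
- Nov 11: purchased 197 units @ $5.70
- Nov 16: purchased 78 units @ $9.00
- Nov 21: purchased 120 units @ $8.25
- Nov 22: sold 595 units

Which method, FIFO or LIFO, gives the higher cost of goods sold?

FIFO COGS: 226 @ $8.05 + 188 @ $7.55 + 181 @ $5.70 = $4,270.40
LIFO COGS: 120 @ $8.25 + 78 @ $9.00 + 197 @ $5.70 + 188 @ $7.55 + 12 @ $8.05 = $4,330.90

LIFO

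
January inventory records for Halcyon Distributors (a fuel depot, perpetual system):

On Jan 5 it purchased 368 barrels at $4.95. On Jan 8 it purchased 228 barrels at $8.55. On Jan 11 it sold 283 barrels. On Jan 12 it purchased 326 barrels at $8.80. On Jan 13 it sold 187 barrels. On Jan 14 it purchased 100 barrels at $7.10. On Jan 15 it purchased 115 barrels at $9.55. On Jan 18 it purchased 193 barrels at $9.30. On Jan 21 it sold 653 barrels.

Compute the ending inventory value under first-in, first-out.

Jan 11, 283 sold [FIFO — oldest first]: 283 @ $4.95 = $1,400.85
Jan 13, 187 sold [FIFO — oldest first]: 85 @ $4.95 + 102 @ $8.55 = $1,292.85
Jan 21, 653 sold [FIFO — oldest first]: 126 @ $8.55 + 326 @ $8.80 + 100 @ $7.10 + 101 @ $9.55 = $5,620.65
Total COGS = $1,400.85 + $1,292.85 + $5,620.65 = $8,314.35
Ending inventory: 14 @ $9.55 + 193 @ $9.30 = $1,928.60
Check: goods available $10,242.95 = COGS $8,314.35 + ending $1,928.60

Ending inventory = $1,928.60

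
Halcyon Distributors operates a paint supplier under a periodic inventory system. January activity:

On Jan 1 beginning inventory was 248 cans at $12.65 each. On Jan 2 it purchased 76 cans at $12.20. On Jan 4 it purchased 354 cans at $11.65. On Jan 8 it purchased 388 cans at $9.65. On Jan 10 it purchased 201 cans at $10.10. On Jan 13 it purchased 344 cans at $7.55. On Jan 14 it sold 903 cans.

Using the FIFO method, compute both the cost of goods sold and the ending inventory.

COGS = $10,359.75; ending inventory = $6,200.25

Jan 14, 903 sold [FIFO — oldest first]: 248 @ $12.65 + 76 @ $12.20 + 354 @ $11.65 + 225 @ $9.65 = $10,359.75
Ending inventory: 163 @ $9.65 + 201 @ $10.10 + 344 @ $7.55 = $6,200.25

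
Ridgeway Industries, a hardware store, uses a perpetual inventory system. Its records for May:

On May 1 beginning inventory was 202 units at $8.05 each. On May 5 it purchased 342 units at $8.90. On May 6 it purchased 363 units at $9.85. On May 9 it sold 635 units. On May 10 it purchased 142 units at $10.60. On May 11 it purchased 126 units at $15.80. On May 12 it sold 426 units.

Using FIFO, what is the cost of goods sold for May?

COGS = $9,940.25

May 9, 635 sold [FIFO — oldest first]: 202 @ $8.05 + 342 @ $8.90 + 91 @ $9.85 = $5,566.25
May 12, 426 sold [FIFO — oldest first]: 272 @ $9.85 + 142 @ $10.60 + 12 @ $15.80 = $4,374.00
Total COGS = $5,566.25 + $4,374.00 = $9,940.25
Ending inventory: 114 @ $15.80 = $1,801.20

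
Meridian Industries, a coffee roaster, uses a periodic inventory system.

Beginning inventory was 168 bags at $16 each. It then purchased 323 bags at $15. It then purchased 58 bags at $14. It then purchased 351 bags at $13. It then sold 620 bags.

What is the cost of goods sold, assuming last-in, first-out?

COGS = $8,540

Sale 1 (620) [LIFO — newest first]: 351 @ $13 + 58 @ $14 + 211 @ $15 = $8,540
Ending inventory: 168 @ $16 + 112 @ $15 = $4,368
Check: goods available $12,908 = COGS $8,540 + ending $4,368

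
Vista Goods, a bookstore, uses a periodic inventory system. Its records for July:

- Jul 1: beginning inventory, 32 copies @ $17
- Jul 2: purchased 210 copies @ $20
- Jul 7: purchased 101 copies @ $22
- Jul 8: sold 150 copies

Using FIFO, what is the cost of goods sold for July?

Jul 8, 150 sold [FIFO — oldest first]: 32 @ $17 + 118 @ $20 = $2,904
Ending inventory: 92 @ $20 + 101 @ $22 = $4,062

COGS = $2,904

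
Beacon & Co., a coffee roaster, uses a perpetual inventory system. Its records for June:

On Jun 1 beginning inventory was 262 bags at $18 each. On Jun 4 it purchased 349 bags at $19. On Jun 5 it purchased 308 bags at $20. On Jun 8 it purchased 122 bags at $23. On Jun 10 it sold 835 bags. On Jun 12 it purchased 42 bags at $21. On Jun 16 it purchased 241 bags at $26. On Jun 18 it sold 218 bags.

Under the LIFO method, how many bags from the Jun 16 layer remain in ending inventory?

Jun 10, 835 sold [LIFO — newest first]: 122 @ $23 + 308 @ $20 + 349 @ $19 + 56 @ $18 = $16,605
Jun 18, 218 sold [LIFO — newest first]: 218 @ $26 = $5,668
Total COGS = $16,605 + $5,668 = $22,273
Ending inventory: 206 @ $18 + 42 @ $21 + 23 @ $26 = $5,188

23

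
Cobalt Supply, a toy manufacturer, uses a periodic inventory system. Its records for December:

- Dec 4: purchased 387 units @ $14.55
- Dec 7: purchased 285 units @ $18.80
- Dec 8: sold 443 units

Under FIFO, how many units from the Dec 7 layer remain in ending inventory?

Dec 8, 443 sold [FIFO — oldest first]: 387 @ $14.55 + 56 @ $18.80 = $6,683.65
Ending inventory: 229 @ $18.80 = $4,305.20

229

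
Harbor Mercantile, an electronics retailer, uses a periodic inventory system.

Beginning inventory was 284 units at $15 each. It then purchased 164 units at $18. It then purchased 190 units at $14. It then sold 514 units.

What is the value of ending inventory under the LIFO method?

Ending inventory = $1,860

Sale 1 (514) [LIFO — newest first]: 190 @ $14 + 164 @ $18 + 160 @ $15 = $8,012
Ending inventory: 124 @ $15 = $1,860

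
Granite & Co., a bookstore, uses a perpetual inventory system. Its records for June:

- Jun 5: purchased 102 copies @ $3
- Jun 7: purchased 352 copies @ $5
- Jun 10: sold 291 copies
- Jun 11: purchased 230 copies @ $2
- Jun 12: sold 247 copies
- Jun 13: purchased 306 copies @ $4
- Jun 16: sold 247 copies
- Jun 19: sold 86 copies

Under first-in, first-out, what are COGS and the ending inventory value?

COGS = $3,274; ending inventory = $476

Jun 10, 291 sold [FIFO — oldest first]: 102 @ $3 + 189 @ $5 = $1,251
Jun 12, 247 sold [FIFO — oldest first]: 163 @ $5 + 84 @ $2 = $983
Jun 16, 247 sold [FIFO — oldest first]: 146 @ $2 + 101 @ $4 = $696
Jun 19, 86 sold [FIFO — oldest first]: 86 @ $4 = $344
Total COGS = $1,251 + $983 + $696 + $344 = $3,274
Ending inventory: 119 @ $4 = $476
Check: goods available $3,750 = COGS $3,274 + ending $476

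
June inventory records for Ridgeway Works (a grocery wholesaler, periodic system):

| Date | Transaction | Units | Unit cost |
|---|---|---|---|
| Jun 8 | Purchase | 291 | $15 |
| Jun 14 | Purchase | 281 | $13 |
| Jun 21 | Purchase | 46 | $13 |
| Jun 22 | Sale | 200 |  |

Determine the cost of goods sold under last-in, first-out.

COGS = $2,600

Jun 22, 200 sold [LIFO — newest first]: 46 @ $13 + 154 @ $13 = $2,600
Ending inventory: 291 @ $15 + 127 @ $13 = $6,016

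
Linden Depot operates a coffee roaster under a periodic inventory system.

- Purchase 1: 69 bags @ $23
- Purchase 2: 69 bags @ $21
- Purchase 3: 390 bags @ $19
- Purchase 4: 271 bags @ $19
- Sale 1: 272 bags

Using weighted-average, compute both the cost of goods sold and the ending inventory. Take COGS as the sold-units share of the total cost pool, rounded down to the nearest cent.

COGS = $5,308.93; ending inventory = $10,286.07

Sale 1, sell 272: 272/799 × $15,595.00 → $5,308.93
Ending inventory (cost pool remaining) = $10,286.07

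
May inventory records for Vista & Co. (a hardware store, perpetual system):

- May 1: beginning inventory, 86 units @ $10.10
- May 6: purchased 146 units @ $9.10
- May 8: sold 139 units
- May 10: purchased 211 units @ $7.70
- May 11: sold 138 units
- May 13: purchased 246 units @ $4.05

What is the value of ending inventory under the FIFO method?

Ending inventory = $2,274.50

May 8, 139 sold [FIFO — oldest first]: 86 @ $10.10 + 53 @ $9.10 = $1,350.90
May 11, 138 sold [FIFO — oldest first]: 93 @ $9.10 + 45 @ $7.70 = $1,192.80
Total COGS = $1,350.90 + $1,192.80 = $2,543.70
Ending inventory: 166 @ $7.70 + 246 @ $4.05 = $2,274.50
Check: goods available $4,818.20 = COGS $2,543.70 + ending $2,274.50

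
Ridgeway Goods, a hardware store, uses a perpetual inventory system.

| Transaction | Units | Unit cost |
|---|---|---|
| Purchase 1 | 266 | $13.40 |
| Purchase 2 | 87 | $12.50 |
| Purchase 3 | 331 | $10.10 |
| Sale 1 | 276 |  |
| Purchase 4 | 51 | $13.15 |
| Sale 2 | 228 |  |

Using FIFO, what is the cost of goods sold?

COGS = $6,177.00

Sale 1 (276) [FIFO — oldest first]: 266 @ $13.40 + 10 @ $12.50 = $3,689.40
Sale 2 (228) [FIFO — oldest first]: 77 @ $12.50 + 151 @ $10.10 = $2,487.60
Total COGS = $3,689.40 + $2,487.60 = $6,177.00
Ending inventory: 180 @ $10.10 + 51 @ $13.15 = $2,488.65
Check: goods available $8,665.65 = COGS $6,177.00 + ending $2,488.65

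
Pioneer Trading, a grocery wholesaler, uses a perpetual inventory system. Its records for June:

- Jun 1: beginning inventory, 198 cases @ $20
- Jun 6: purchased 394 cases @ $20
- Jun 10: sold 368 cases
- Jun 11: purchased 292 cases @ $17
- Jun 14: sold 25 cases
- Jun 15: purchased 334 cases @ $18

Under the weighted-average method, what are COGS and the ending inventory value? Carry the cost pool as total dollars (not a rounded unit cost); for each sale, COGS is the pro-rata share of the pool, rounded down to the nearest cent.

COGS = $7,817.55; ending inventory = $14,998.45

After Jun 1: 198 on hand, pool $3,960.00 (≈ $20.0000 each)
After Jun 6: 592 on hand, pool $11,840.00 (≈ $20.0000 each)
Jun 10, sell 368: 368/592 × $11,840.00 → $7,360.00
After Jun 11: 516 on hand, pool $9,444.00 (≈ $18.3023 each)
Jun 14, sell 25: 25/516 × $9,444.00 → $457.55
After Jun 15: 825 on hand, pool $14,998.45 (≈ $18.1799 each)
Total COGS = $7,360.00 + $457.55 = $7,817.55
Ending inventory (cost pool remaining) = $14,998.45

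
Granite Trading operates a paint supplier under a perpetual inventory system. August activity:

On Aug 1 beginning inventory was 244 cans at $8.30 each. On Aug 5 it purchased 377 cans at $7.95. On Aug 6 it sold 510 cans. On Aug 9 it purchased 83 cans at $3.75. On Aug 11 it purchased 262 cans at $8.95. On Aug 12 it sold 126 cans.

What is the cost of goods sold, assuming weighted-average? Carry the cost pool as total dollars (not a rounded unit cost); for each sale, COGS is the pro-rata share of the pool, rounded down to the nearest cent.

COGS = $5,106.62

After Aug 1: 244 on hand, pool $2,025.20 (≈ $8.3000 each)
After Aug 5: 621 on hand, pool $5,022.35 (≈ $8.0875 each)
Aug 6, sell 510: 510/621 × $5,022.35 → $4,124.63
After Aug 9: 194 on hand, pool $1,208.97 (≈ $6.2318 each)
After Aug 11: 456 on hand, pool $3,553.87 (≈ $7.7936 each)
Aug 12, sell 126: 126/456 × $3,553.87 → $981.99
Total COGS = $4,124.63 + $981.99 = $5,106.62
Ending inventory (cost pool remaining) = $2,571.88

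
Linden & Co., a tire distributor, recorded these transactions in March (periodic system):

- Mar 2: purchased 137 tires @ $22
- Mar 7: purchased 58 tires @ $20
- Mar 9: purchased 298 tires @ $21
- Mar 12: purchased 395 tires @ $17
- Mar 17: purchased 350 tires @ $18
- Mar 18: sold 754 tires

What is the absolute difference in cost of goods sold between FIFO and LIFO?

FIFO COGS: 137 @ $22 + 58 @ $20 + 298 @ $21 + 261 @ $17 = $14,869
LIFO COGS: 350 @ $18 + 395 @ $17 + 9 @ $21 = $13,204
Difference = |$14,869 − $13,204| = $1,665

$1,665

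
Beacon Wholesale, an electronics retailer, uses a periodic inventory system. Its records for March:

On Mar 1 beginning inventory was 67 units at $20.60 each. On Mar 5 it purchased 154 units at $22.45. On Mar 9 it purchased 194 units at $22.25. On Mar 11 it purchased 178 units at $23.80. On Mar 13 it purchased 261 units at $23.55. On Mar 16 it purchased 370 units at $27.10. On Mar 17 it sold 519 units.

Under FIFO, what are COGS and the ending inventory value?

COGS = $11,629.20; ending inventory = $17,934.75

Mar 17, 519 sold [FIFO — oldest first]: 67 @ $20.60 + 154 @ $22.45 + 194 @ $22.25 + 104 @ $23.80 = $11,629.20
Ending inventory: 74 @ $23.80 + 261 @ $23.55 + 370 @ $27.10 = $17,934.75
Check: goods available $29,563.95 = COGS $11,629.20 + ending $17,934.75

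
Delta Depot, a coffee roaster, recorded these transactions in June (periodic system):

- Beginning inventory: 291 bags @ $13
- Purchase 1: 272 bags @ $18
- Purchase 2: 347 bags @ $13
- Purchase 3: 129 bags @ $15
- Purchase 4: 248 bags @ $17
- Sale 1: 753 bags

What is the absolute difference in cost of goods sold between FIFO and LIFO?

FIFO COGS: 291 @ $13 + 272 @ $18 + 190 @ $13 = $11,149
LIFO COGS: 248 @ $17 + 129 @ $15 + 347 @ $13 + 29 @ $18 = $11,184
Difference = |$11,149 − $11,184| = $35

$35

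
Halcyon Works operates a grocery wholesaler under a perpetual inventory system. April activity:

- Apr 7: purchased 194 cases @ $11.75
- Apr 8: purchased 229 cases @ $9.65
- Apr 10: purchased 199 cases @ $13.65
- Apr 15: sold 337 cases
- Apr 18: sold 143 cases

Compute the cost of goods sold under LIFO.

Apr 15, 337 sold [LIFO — newest first]: 199 @ $13.65 + 138 @ $9.65 = $4,048.05
Apr 18, 143 sold [LIFO — newest first]: 91 @ $9.65 + 52 @ $11.75 = $1,489.15
Total COGS = $4,048.05 + $1,489.15 = $5,537.20
Ending inventory: 142 @ $11.75 = $1,668.50
Check: goods available $7,205.70 = COGS $5,537.20 + ending $1,668.50

COGS = $5,537.20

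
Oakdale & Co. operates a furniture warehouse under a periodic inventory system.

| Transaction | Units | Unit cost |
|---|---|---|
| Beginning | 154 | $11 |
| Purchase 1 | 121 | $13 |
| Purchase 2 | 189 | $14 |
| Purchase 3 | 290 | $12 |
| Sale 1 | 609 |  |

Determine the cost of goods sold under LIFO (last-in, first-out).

COGS = $7,798

Sale 1 (609) [LIFO — newest first]: 290 @ $12 + 189 @ $14 + 121 @ $13 + 9 @ $11 = $7,798
Ending inventory: 145 @ $11 = $1,595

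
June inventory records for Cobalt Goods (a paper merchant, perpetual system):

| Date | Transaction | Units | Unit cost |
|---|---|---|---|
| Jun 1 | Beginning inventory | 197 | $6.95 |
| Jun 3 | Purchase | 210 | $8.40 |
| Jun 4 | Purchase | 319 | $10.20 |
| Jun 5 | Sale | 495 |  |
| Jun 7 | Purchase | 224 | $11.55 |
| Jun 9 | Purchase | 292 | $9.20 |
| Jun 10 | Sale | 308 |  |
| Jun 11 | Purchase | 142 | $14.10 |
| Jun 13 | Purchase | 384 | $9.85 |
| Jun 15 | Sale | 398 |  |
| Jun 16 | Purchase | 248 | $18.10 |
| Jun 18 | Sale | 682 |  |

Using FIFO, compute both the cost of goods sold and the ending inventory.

Jun 5, 495 sold [FIFO — oldest first]: 197 @ $6.95 + 210 @ $8.40 + 88 @ $10.20 = $4,030.75
Jun 10, 308 sold [FIFO — oldest first]: 231 @ $10.20 + 77 @ $11.55 = $3,245.55
Jun 15, 398 sold [FIFO — oldest first]: 147 @ $11.55 + 251 @ $9.20 = $4,007.05
Jun 18, 682 sold [FIFO — oldest first]: 41 @ $9.20 + 142 @ $14.10 + 384 @ $9.85 + 115 @ $18.10 = $8,243.30
Total COGS = $4,030.75 + $3,245.55 + $4,007.05 + $8,243.30 = $19,526.65
Ending inventory: 133 @ $18.10 = $2,407.30

COGS = $19,526.65; ending inventory = $2,407.30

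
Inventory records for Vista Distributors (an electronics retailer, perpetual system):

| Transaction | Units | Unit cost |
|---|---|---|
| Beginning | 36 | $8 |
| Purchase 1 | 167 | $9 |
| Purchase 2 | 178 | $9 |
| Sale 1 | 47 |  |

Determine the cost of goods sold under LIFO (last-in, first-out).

Sale 1 (47) [LIFO — newest first]: 47 @ $9 = $423
Ending inventory: 36 @ $8 + 167 @ $9 + 131 @ $9 = $2,970

COGS = $423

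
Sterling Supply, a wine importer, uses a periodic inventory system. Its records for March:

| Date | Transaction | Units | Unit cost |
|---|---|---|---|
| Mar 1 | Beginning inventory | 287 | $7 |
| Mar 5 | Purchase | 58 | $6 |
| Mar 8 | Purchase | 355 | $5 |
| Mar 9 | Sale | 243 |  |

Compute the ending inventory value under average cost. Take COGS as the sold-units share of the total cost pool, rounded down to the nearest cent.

Ending inventory = $2,697.61

Mar 9, sell 243: 243/700 × $4,132.00 → $1,434.39
Ending inventory (cost pool remaining) = $2,697.61
Check: goods available $4,132.00 = COGS $1,434.39 + ending $2,697.61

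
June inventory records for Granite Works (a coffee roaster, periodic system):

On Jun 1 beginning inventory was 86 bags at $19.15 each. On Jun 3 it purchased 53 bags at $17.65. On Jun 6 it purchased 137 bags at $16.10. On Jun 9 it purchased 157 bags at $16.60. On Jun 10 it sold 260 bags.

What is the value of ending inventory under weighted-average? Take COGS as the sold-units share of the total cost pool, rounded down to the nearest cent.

Jun 10, sell 260: 260/433 × $7,394.25 → $4,439.96
Ending inventory (cost pool remaining) = $2,954.29
Check: goods available $7,394.25 = COGS $4,439.96 + ending $2,954.29

Ending inventory = $2,954.29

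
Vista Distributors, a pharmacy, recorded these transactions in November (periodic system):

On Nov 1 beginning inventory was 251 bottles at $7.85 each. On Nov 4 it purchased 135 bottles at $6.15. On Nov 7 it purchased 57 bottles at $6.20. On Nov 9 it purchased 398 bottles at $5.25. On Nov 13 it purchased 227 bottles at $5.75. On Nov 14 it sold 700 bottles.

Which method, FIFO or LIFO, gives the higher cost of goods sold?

FIFO COGS: 251 @ $7.85 + 135 @ $6.15 + 57 @ $6.20 + 257 @ $5.25 = $4,503.25
LIFO COGS: 227 @ $5.75 + 398 @ $5.25 + 57 @ $6.20 + 18 @ $6.15 = $3,858.85

FIFO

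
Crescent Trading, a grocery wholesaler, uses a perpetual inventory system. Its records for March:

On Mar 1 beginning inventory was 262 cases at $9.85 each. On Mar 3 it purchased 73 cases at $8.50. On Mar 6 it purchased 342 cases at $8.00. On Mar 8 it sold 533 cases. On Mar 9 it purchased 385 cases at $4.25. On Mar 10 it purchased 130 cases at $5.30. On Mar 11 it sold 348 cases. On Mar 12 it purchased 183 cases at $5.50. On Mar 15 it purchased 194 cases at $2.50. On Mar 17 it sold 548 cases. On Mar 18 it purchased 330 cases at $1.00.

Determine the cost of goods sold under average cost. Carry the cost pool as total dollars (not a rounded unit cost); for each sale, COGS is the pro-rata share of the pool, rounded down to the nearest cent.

COGS = $9,105.87

After Mar 1: 262 on hand, pool $2,580.70 (≈ $9.8500 each)
After Mar 3: 335 on hand, pool $3,201.20 (≈ $9.5558 each)
After Mar 6: 677 on hand, pool $5,937.20 (≈ $8.7699 each)
Mar 8, sell 533: 533/677 × $5,937.20 → $4,674.33
After Mar 9: 529 on hand, pool $2,899.12 (≈ $5.4804 each)
After Mar 10: 659 on hand, pool $3,588.12 (≈ $5.4448 each)
Mar 11, sell 348: 348/659 × $3,588.12 → $1,894.78
After Mar 12: 494 on hand, pool $2,699.84 (≈ $5.4653 each)
After Mar 15: 688 on hand, pool $3,184.84 (≈ $4.6291 each)
Mar 17, sell 548: 548/688 × $3,184.84 → $2,536.76
After Mar 18: 470 on hand, pool $978.08 (≈ $2.0810 each)
Total COGS = $4,674.33 + $1,894.78 + $2,536.76 = $9,105.87
Ending inventory (cost pool remaining) = $978.08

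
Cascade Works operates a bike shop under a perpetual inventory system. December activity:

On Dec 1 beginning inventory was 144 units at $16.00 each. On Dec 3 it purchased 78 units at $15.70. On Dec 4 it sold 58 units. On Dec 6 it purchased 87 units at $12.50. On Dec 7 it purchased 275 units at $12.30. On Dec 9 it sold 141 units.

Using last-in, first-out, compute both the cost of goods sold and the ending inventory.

Dec 4, 58 sold [LIFO — newest first]: 58 @ $15.70 = $910.60
Dec 9, 141 sold [LIFO — newest first]: 141 @ $12.30 = $1,734.30
Total COGS = $910.60 + $1,734.30 = $2,644.90
Ending inventory: 144 @ $16.00 + 20 @ $15.70 + 87 @ $12.50 + 134 @ $12.30 = $5,353.70

COGS = $2,644.90; ending inventory = $5,353.70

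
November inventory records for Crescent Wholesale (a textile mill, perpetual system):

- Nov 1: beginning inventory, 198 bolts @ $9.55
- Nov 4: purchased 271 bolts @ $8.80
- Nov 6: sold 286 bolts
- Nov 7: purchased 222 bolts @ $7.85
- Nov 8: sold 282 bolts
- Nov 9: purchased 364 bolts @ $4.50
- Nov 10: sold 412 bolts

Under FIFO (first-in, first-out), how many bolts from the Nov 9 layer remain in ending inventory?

Nov 6, 286 sold [FIFO — oldest first]: 198 @ $9.55 + 88 @ $8.80 = $2,665.30
Nov 8, 282 sold [FIFO — oldest first]: 183 @ $8.80 + 99 @ $7.85 = $2,387.55
Nov 10, 412 sold [FIFO — oldest first]: 123 @ $7.85 + 289 @ $4.50 = $2,266.05
Total COGS = $2,665.30 + $2,387.55 + $2,266.05 = $7,318.90
Ending inventory: 75 @ $4.50 = $337.50

75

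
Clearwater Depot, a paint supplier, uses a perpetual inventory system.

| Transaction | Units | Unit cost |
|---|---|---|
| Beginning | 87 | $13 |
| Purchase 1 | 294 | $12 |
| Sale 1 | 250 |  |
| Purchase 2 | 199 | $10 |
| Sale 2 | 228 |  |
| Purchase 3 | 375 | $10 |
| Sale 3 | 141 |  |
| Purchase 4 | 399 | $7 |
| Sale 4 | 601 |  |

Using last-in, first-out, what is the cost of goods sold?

COGS = $11,561

Sale 1 (250) [LIFO — newest first]: 250 @ $12 = $3,000
Sale 2 (228) [LIFO — newest first]: 199 @ $10 + 29 @ $12 = $2,338
Sale 3 (141) [LIFO — newest first]: 141 @ $10 = $1,410
Sale 4 (601) [LIFO — newest first]: 399 @ $7 + 202 @ $10 = $4,813
Total COGS = $3,000 + $2,338 + $1,410 + $4,813 = $11,561
Ending inventory: 87 @ $13 + 15 @ $12 + 32 @ $10 = $1,631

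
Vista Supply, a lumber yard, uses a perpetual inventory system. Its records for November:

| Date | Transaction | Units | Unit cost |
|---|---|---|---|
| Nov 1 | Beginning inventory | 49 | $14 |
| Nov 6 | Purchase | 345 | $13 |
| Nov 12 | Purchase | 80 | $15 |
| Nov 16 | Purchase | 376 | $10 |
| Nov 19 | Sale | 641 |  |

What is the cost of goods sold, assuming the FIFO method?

Nov 19, 641 sold [FIFO — oldest first]: 49 @ $14 + 345 @ $13 + 80 @ $15 + 167 @ $10 = $8,041
Ending inventory: 209 @ $10 = $2,090

COGS = $8,041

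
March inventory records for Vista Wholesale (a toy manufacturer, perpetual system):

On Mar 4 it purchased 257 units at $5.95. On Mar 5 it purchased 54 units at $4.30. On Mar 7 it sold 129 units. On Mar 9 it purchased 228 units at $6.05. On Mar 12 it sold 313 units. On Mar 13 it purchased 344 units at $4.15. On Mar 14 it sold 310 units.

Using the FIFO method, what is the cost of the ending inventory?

Mar 7, 129 sold [FIFO — oldest first]: 129 @ $5.95 = $767.55
Mar 12, 313 sold [FIFO — oldest first]: 128 @ $5.95 + 54 @ $4.30 + 131 @ $6.05 = $1,786.35
Mar 14, 310 sold [FIFO — oldest first]: 97 @ $6.05 + 213 @ $4.15 = $1,470.80
Total COGS = $767.55 + $1,786.35 + $1,470.80 = $4,024.70
Ending inventory: 131 @ $4.15 = $543.65

Ending inventory = $543.65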